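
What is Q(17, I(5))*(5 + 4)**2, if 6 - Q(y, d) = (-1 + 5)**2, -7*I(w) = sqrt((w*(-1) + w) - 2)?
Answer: -810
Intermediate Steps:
I(w) = -I*sqrt(2)/7 (I(w) = -sqrt((w*(-1) + w) - 2)/7 = -sqrt((-w + w) - 2)/7 = -sqrt(0 - 2)/7 = -I*sqrt(2)/7)
Q(y, d) = -10 (Q(y, d) = 6 - (-1 + 5)**2 = 6 - 1*4**2 = 6 - 1*16 = 6 - 16 = -10)
Q(17, I(5))*(5 + 4)**2 = -10*(5 + 4)**2 = -10*9**2 = -10*81 = -810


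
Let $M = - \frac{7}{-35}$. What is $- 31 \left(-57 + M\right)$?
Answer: $\frac{8804}{5} \approx 1760.8$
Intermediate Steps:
$M = \frac{1}{5}$ ($M = \left(-7\right) \left(- \frac{1}{35}\right) = \frac{1}{5} \approx 0.2$)
$- 31 \left(-57 + M\right) = - 31 \left(-57 + \frac{1}{5}\right) = \left(-31\right) \left(- \frac{284}{5}\right) = \frac{8804}{5}$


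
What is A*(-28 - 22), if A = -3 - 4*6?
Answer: 1350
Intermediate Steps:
A = -27 (A = -3 - 24 = -27)
A*(-28 - 22) = -27*(-28 - 22) = -27*(-50) = 1350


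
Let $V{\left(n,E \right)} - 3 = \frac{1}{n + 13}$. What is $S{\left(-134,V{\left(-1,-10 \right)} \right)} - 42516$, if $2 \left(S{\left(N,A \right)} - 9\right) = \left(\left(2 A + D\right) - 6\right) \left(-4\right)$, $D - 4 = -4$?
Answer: $- \frac{127522}{3} \approx -42507.0$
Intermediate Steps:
$D = 0$ ($D = 4 - 4 = 0$)
$V{\left(n,E \right)} = 3 + \frac{1}{13 + n}$ ($V{\left(n,E \right)} = 3 + \frac{1}{n + 13} = 3 + \frac{1}{13 + n}$)
$S{\left(N,A \right)} = 21 - 4 A$ ($S{\left(N,A \right)} = 9 + \frac{\left(\left(2 A + 0\right) - 6\right) \left(-4\right)}{2} = 9 + \frac{\left(2 A - 6\right) \left(-4\right)}{2} = 9 + \frac{\left(-6 + 2 A\right) \left(-4\right)}{2} = 9 + \frac{24 - 8 A}{2} = 9 - \left(-12 + 4 A\right) = 21 - 4 A$)
$S{\left(-134,V{\left(-1,-10 \right)} \right)} - 42516 = \left(21 - 4 \frac{40 + 3 \left(-1\right)}{13 - 1}\right) - 42516 = \left(21 - 4 \frac{40 - 3}{12}\right) - 42516 = \left(21 - 4 \cdot \frac{1}{12} \cdot 37\right) - 42516 = \left(21 - \frac{37}{3}\right) - 42516 = \frac{26}{3} - 42516 = - \frac{127522}{3}$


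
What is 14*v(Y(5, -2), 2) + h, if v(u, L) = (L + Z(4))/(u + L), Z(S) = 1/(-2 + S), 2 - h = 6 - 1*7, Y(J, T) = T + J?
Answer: 10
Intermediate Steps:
Y(J, T) = J + T
h = 3 (h = 2 - (6 - 1*7) = 2 - (6 - 7) = 2 - 1*(-1) = 2 + 1 = 3)
v(u, L) = (½ + L)/(L + u) (v(u, L) = (L + 1/(-2 + 4))/(u + L) = (L + 1/2)/(L + u) = (L + ½)/(L + u) = (½ + L)/(L + u))
14*v(Y(5, -2), 2) + h = 14*((½ + 2)/(2 + (5 - 2))) + 3 = 14*((5/2)/(2 + 3)) + 3 = 14*((5/2)/5) + 3 = 14*((⅕)*(5/2)) + 3 = 14*(½) + 3 = 7 + 3 = 10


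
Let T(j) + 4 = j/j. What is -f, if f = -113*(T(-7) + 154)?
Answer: 17063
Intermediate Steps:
T(j) = -3 (T(j) = -4 + j/j = -4 + 1 = -3)
f = -17063 (f = -113*(-3 + 154) = -113*151 = -17063)
-f = -1*(-17063) = 17063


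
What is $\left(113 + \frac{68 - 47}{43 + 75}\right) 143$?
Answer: $\frac{1909765}{118} \approx 16184.0$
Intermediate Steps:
$\left(113 + \frac{68 - 47}{43 + 75}\right) 143 = \left(113 + \frac{21}{118}\right) 143 = \frac{13355}{118} \cdot 143 = \frac{1909765}{118}$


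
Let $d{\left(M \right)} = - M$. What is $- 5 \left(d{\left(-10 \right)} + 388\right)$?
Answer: $-1990$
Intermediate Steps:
$- 5 \left(d{\left(-10 \right)} + 388\right) = - 5 \left(\left(-1\right) \left(-10\right) + 388\right) = - 5 \left(10 + 388\right) = \left(-5\right) 398 = -1990$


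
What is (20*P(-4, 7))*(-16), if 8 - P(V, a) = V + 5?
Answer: -2240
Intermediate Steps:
P(V, a) = 3 - V (P(V, a) = 8 - (V + 5) = 8 - (5 + V) = 8 + (-5 - V) = 3 - V)
(20*P(-4, 7))*(-16) = (20*(3 - 1*(-4)))*(-16) = (20*(3 + 4))*(-16) = (20*7)*(-16) = 140*(-16) = -2240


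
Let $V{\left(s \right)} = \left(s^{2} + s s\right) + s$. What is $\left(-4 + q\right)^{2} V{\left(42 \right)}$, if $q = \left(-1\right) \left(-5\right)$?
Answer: $3570$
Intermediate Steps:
$q = 5$
$V{\left(s \right)} = s + 2 s^{2}$ ($V{\left(s \right)} = \left(s^{2} + s^{2}\right) + s = 2 s^{2} + s = s + 2 s^{2}$)
$\left(-4 + q\right)^{2} V{\left(42 \right)} = \left(-4 + 5\right)^{2} \cdot 42 \left(1 + 2 \cdot 42\right) = 1^{2} \cdot 42 \left(1 + 84\right) = 1 \cdot 42 \cdot 85 = 1 \cdot 3570 = 3570$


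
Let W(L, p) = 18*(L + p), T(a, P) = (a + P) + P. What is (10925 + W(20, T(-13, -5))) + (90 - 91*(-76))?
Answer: 17877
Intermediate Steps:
T(a, P) = a + 2*P (T(a, P) = (P + a) + P = a + 2*P)
W(L, p) = 18*L + 18*p
(10925 + W(20, T(-13, -5))) + (90 - 91*(-76)) = (10925 + (18*20 + 18*(-13 + 2*(-5)))) + (90 - 91*(-76)) = (10925 + (360 + 18*(-13 - 10))) + (90 + 6916) = (10925 + (360 + 18*(-23))) + 7006 = (10925 + (360 - 414)) + 7006 = (10925 - 54) + 7006 = 10871 + 7006 = 17877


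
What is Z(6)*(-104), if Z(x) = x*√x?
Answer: -624*√6 ≈ -1528.5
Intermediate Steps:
Z(x) = x^(3/2)
Z(6)*(-104) = 6^(3/2)*(-104) = (6*√6)*(-104) = -624*√6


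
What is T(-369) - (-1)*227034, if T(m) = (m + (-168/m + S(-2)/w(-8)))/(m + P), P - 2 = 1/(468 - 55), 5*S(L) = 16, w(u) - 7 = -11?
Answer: 21163192990411/93215550 ≈ 2.2704e+5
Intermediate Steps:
w(u) = -4 (w(u) = 7 - 11 = -4)
S(L) = 16/5 (S(L) = (⅕)*16 = 16/5)
P = 827/413 (P = 2 + 1/(468 - 55) = 2 + 1/413 = 827/413 ≈ 2.0024)
T(m) = (-⅘ + m - 168/m)/(827/413 + m) (T(m) = (m + (-168/m + (16/5)/(-4)))/(m + 827/413) = (m + (-168/m + (16/5)*(-¼)))/(827/413 + m) = (m + (-168/m - ⅘))/(827/413 + m) = (m + (-⅘ - 168/m))/(827/413 + m) = (-⅘ + m - 168/m)/(827/413 + m))
T(-369) - (-1)*227034 = (413/5)*(-840 - 4*(-369) + 5*(-369)²)/(-369*(827 + 413*(-369))) - (-1)*227034 = (413/5)*(-1/369)*(-840 + 1476 + 5*136161)/(827 - 152397) - 1*(-227034) = (413/5)*(-1/369)*(-840 + 1476 + 680805)/(-151570) + 227034 = (413/5)*(-1/369)*(-1/151570)*681441 + 227034 = 93811711/93215550 + 227034 = 21163192990411/93215550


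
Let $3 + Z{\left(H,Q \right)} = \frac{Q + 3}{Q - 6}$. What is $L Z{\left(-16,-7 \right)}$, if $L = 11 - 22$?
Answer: $\frac{385}{13} \approx 29.615$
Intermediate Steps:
$Z{\left(H,Q \right)} = -3 + \frac{3 + Q}{-6 + Q}$ ($Z{\left(H,Q \right)} = -3 + \frac{Q + 3}{Q - 6} = -3 + \frac{3 + Q}{-6 + Q}$)
$L = -11$
$L Z{\left(-16,-7 \right)} = - 11 \frac{21 - -14}{-6 - 7} = - 11 \frac{21 + 14}{-13} = - 11 \left(\left(- \frac{1}{13}\right) 35\right) = \left(-11\right) \left(- \frac{35}{13}\right) = \frac{385}{13}$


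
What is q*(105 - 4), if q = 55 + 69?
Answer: 12524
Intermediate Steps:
q = 124
q*(105 - 4) = 124*(105 - 4) = 124*101 = 12524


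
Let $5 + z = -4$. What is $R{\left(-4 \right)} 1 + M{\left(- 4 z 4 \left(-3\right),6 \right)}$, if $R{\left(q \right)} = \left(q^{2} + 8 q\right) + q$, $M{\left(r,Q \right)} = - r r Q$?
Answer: $-1119764$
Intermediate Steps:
$z = -9$ ($z = -5 - 4 = -9$)
$M{\left(r,Q \right)} = - Q r^{2}$ ($M{\left(r,Q \right)} = - r Q r = - Q r^{2}$)
$R{\left(q \right)} = q^{2} + 9 q$
$R{\left(-4 \right)} 1 + M{\left(- 4 z 4 \left(-3\right),6 \right)} = - 4 \left(9 - 4\right) 1 - 6 \left(\left(-4\right) \left(-9\right) 4 \left(-3\right)\right)^{2} = \left(-4\right) 5 \cdot 1 - 6 \left(36 \cdot 4 \left(-3\right)\right)^{2} = \left(-20\right) 1 - 6 \left(144 \left(-3\right)\right)^{2} = -20 - 6 \left(-432\right)^{2} = -20 - 6 \cdot 186624 = -20 - 1119744 = -1119764$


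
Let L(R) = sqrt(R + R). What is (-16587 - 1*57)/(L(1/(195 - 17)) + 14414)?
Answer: -21351688824/18490942243 + 16644*sqrt(89)/18490942243 ≈ -1.1547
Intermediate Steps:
L(R) = sqrt(2)*sqrt(R) (L(R) = sqrt(2*R) = sqrt(2)*sqrt(R))
(-16587 - 1*57)/(L(1/(195 - 17)) + 14414) = (-16587 - 1*57)/(sqrt(2)*sqrt(1/(195 - 17)) + 14414) = (-16587 - 57)/(sqrt(2)*sqrt(1/178) + 14414) = -16644/(sqrt(2)*sqrt(1/178) + 14414) = -16644/(sqrt(2)*(sqrt(178)/178) + 14414) = -16644/(sqrt(89)/89 + 14414) = -16644/(14414 + sqrt(89)/89)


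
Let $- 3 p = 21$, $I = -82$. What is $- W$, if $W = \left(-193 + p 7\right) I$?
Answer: $-19844$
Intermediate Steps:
$p = -7$ ($p = \left(- \frac{1}{3}\right) 21 = -7$)
$W = 19844$ ($W = \left(-193 - 49\right) \left(-82\right) = \left(-242\right) \left(-82\right) = 19844$)
$- W = \left(-1\right) 19844 = -19844$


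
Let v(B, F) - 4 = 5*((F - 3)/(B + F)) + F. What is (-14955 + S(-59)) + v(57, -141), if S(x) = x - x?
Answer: -105584/7 ≈ -15083.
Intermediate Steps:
S(x) = 0
v(B, F) = 4 + F + 5*(-3 + F)/(B + F) (v(B, F) = 4 + (5*((F - 3)/(B + F)) + F) = 4 + (5*((-3 + F)/(B + F)) + F) = 4 + (5*(-3 + F)/(B + F) + F) = 4 + (F + 5*(-3 + F)/(B + F)) = 4 + F + 5*(-3 + F)/(B + F))
(-14955 + S(-59)) + v(57, -141) = (-14955 + 0) + (-15 + (-141)² + 4*57 + 9*(-141) + 57*(-141))/(57 - 141) = -14955 + (-15 + 19881 + 228 - 1269 - 8037)/(-84) = -14955 - 1/84*10788 = -14955 - 899/7 = -105584/7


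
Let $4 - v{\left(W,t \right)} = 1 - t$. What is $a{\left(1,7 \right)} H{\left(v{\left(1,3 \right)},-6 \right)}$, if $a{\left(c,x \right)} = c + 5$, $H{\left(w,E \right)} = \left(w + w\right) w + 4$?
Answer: $456$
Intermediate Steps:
$v{\left(W,t \right)} = 3 + t$ ($v{\left(W,t \right)} = 4 - \left(1 - t\right) = 4 + \left(-1 + t\right) = 3 + t$)
$H{\left(w,E \right)} = 4 + 2 w^{2}$ ($H{\left(w,E \right)} = 2 w w + 4 = 2 w^{2} + 4 = 4 + 2 w^{2}$)
$a{\left(c,x \right)} = 5 + c$
$a{\left(1,7 \right)} H{\left(v{\left(1,3 \right)},-6 \right)} = \left(5 + 1\right) \left(4 + 2 \left(3 + 3\right)^{2}\right) = 6 \left(4 + 2 \cdot 6^{2}\right) = 6 \left(4 + 2 \cdot 36\right) = 6 \left(4 + 72\right) = 6 \cdot 76 = 456$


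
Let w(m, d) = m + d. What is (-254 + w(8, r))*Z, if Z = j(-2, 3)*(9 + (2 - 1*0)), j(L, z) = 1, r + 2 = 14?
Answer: -2574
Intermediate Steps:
r = 12 (r = -2 + 14 = 12)
w(m, d) = d + m
Z = 11 (Z = 1*(9 + (2 - 1*0)) = 1*(9 + (2 + 0)) = 1*(9 + 2) = 1*11 = 11)
(-254 + w(8, r))*Z = (-254 + (12 + 8))*11 = (-254 + 20)*11 = -234*11 = -2574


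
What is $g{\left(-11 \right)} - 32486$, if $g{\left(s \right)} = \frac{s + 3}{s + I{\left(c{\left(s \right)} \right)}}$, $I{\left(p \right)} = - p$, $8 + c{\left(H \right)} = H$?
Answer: $-32487$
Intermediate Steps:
$c{\left(H \right)} = -8 + H$
$g{\left(s \right)} = \frac{3}{8} + \frac{s}{8}$ ($g{\left(s \right)} = \frac{s + 3}{s - \left(-8 + s\right)} = \frac{3 + s}{s - \left(-8 + s\right)} = \frac{3 + s}{8} = \left(3 + s\right) \frac{1}{8} = \frac{3}{8} + \frac{s}{8}$)
$g{\left(-11 \right)} - 32486 = \left(\frac{3}{8} + \frac{1}{8} \left(-11\right)\right) - 32486 = \left(\frac{3}{8} - \frac{11}{8}\right) - 32486 = -1 - 32486 = -32487$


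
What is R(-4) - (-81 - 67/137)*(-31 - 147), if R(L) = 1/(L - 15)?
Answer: -37756785/2603 ≈ -14505.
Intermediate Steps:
R(L) = 1/(-15 + L)
R(-4) - (-81 - 67/137)*(-31 - 147) = 1/(-15 - 4) - (-81 - 67/137)*(-31 - 147) = 1/(-19) - (-81 - 67*1/137)*(-178) = -1/19 - (-81 - 67/137)*(-178) = -1/19 - (-11164)*(-178)/137 = -1/19 - 1*1987192/137 = -1/19 - 1987192/137 = -37756785/2603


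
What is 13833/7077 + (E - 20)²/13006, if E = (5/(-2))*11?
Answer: 37310377/17532088 ≈ 2.1281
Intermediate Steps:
E = -55/2 (E = (5*(-½))*11 = -5/2*11 = -55/2 ≈ -27.500)
13833/7077 + (E - 20)²/13006 = 13833/7077 + (-55/2 - 20)²/13006 = 13833*(1/7077) + (-95/2)²*(1/13006) = 4611/2359 + (9025/4)*(1/13006) = 4611/2359 + 9025/52024 = 37310377/17532088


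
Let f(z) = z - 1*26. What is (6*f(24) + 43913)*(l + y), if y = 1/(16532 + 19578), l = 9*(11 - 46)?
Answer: -499358465749/36110 ≈ -1.3829e+7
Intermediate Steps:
f(z) = -26 + z (f(z) = z - 26 = -26 + z)
l = -315 (l = 9*(-35) = -315)
y = 1/36110 ≈ 2.7693e-5
(6*f(24) + 43913)*(l + y) = (6*(-26 + 24) + 43913)*(-315 + 1/36110) = (6*(-2) + 43913)*(-11374649/36110) = (-12 + 43913)*(-11374649/36110) = 43901*(-11374649/36110) = -499358465749/36110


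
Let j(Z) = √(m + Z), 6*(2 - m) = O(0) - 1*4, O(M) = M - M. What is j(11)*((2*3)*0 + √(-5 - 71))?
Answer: 2*I*√2337/3 ≈ 32.228*I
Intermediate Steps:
O(M) = 0
m = 8/3 (m = 2 - (0 - 1*4)/6 = 2 - (0 - 4)/6 = 2 - ⅙*(-4) = 2 + ⅔ = 8/3 ≈ 2.6667)
j(Z) = √(8/3 + Z)
j(11)*((2*3)*0 + √(-5 - 71)) = (√(24 + 9*11)/3)*((2*3)*0 + √(-5 - 71)) = (√(24 + 99)/3)*(6*0 + √(-76)) = (√123/3)*(0 + 2*I*√19) = (√123/3)*(2*I*√19) = 2*I*√2337/3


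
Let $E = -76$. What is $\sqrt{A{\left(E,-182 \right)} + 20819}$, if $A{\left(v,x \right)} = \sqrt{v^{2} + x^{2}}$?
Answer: $\sqrt{20819 + 10 \sqrt{389}} \approx 144.97$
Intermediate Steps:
$\sqrt{A{\left(E,-182 \right)} + 20819} = \sqrt{\sqrt{\left(-76\right)^{2} + \left(-182\right)^{2}} + 20819} = \sqrt{\sqrt{5776 + 33124} + 20819} = \sqrt{\sqrt{38900} + 20819} = \sqrt{10 \sqrt{389} + 20819} = \sqrt{20819 + 10 \sqrt{389}}$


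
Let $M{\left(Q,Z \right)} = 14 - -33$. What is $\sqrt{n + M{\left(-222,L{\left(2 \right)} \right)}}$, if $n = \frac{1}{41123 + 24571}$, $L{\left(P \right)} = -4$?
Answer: $\frac{\sqrt{202838042586}}{65694} \approx 6.8557$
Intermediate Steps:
$M{\left(Q,Z \right)} = 47$ ($M{\left(Q,Z \right)} = 14 + 33 = 47$)
$n = \frac{1}{65694} \approx 1.5222 \cdot 10^{-5}$
$\sqrt{n + M{\left(-222,L{\left(2 \right)} \right)}} = \sqrt{\frac{1}{65694} + 47} = \sqrt{\frac{3087619}{65694}} = \frac{\sqrt{202838042586}}{65694}$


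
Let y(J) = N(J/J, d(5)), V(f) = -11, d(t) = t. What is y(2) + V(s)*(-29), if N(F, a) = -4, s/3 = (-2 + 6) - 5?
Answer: 315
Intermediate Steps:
s = -3 (s = 3*((-2 + 6) - 5) = 3*(4 - 5) = 3*(-1) = -3)
y(J) = -4
y(2) + V(s)*(-29) = -4 - 11*(-29) = -4 + 319 = 315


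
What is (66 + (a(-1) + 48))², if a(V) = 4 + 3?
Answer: 14641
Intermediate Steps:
a(V) = 7
(66 + (a(-1) + 48))² = (66 + (7 + 48))² = (66 + 55)² = 121² = 14641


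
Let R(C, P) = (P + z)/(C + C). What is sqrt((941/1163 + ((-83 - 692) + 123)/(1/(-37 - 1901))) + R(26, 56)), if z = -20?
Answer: 2*sqrt(72208450755259)/15119 ≈ 1124.1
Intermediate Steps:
R(C, P) = (-20 + P)/(2*C) (R(C, P) = (P - 20)/(C + C) = (-20 + P)/((2*C)) = (-20 + P)*(1/(2*C)) = (-20 + P)/(2*C))
sqrt((941/1163 + ((-83 - 692) + 123)/(1/(-37 - 1901))) + R(26, 56)) = sqrt((941/1163 + ((-83 - 692) + 123)/(1/(-37 - 1901))) + (1/2)*(-20 + 56)/26) = sqrt((941*(1/1163) + (-775 + 123)/(1/(-1938))) + (1/2)*(1/26)*36) = sqrt((941/1163 - 652/(-1/1938)) + 9/13) = sqrt((941/1163 - 652*(-1938)) + 9/13) = sqrt((941/1163 + 1263576) + 9/13) = sqrt(1469539829/1163 + 9/13) = sqrt(19104028244/15119) = 2*sqrt(72208450755259)/15119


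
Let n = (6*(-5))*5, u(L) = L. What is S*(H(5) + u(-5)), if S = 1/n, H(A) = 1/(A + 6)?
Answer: 9/275 ≈ 0.032727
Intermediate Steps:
H(A) = 1/(6 + A)
n = -150 (n = -30*5 = -150)
S = -1/150 (S = 1/(-150) = -1/150 ≈ -0.0066667)
S*(H(5) + u(-5)) = -(1/(6 + 5) - 5)/150 = -(1/11 - 5)/150 = -1/150*(-54/11) = 9/275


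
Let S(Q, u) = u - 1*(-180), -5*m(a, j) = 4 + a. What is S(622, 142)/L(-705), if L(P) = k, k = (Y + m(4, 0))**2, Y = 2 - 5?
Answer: 350/23 ≈ 15.217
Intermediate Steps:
Y = -3
m(a, j) = -4/5 - a/5 (m(a, j) = -(4 + a)/5 = -4/5 - a/5)
S(Q, u) = 180 + u (S(Q, u) = u + 180 = 180 + u)
k = 529/25 (k = (-3 + (-4/5 - 1/5*4))**2 = (-3 + (-4/5 - 4/5))**2 = (-3 - 8/5)**2 = (-23/5)**2 = 529/25 ≈ 21.160)
L(P) = 529/25
S(622, 142)/L(-705) = (180 + 142)/(529/25) = 322*(25/529) = 350/23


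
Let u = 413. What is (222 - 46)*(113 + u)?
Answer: 92576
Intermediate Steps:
(222 - 46)*(113 + u) = (222 - 46)*(113 + 413) = 176*526 = 92576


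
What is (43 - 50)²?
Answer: 49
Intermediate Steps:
(43 - 50)² = (-7)² = 49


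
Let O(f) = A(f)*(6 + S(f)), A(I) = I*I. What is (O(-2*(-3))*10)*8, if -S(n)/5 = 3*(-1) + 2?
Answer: 31680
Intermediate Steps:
A(I) = I²
S(n) = 5 (S(n) = -5*(3*(-1) + 2) = -5*(-3 + 2) = -5*(-1) = 5)
O(f) = 11*f² (O(f) = f²*(6 + 5) = f²*11 = 11*f²)
(O(-2*(-3))*10)*8 = ((11*(-2*(-3))²)*10)*8 = ((11*6²)*10)*8 = ((11*36)*10)*8 = (396*10)*8 = 3960*8 = 31680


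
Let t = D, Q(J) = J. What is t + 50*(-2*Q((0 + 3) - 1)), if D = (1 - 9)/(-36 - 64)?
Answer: -4998/25 ≈ -199.92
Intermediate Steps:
D = 2/25 (D = -8/(-100) = -8*(-1/100) = 2/25 ≈ 0.080000)
t = 2/25 ≈ 0.080000
t + 50*(-2*Q((0 + 3) - 1)) = 2/25 + 50*(-2*((0 + 3) - 1)) = 2/25 + 50*(-2*(3 - 1)) = 2/25 + 50*(-2*2) = 2/25 + 50*(-4) = 2/25 - 200 = -4998/25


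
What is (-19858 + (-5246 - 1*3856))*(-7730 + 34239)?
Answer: -767700640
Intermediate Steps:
(-19858 + (-5246 - 1*3856))*(-7730 + 34239) = (-19858 + (-5246 - 3856))*26509 = (-19858 - 9102)*26509 = -28960*26509 = -767700640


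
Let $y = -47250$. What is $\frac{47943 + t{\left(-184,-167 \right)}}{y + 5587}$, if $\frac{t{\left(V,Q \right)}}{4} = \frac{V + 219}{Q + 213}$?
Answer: $- \frac{1102759}{958249} \approx -1.1508$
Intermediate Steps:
$t{\left(V,Q \right)} = \frac{4 \left(219 + V\right)}{213 + Q}$ ($t{\left(V,Q \right)} = 4 \frac{V + 219}{Q + 213} = 4 \frac{219 + V}{213 + Q} = \frac{4 \left(219 + V\right)}{213 + Q}$)
$\frac{47943 + t{\left(-184,-167 \right)}}{y + 5587} = \frac{47943 + \frac{4 \left(219 - 184\right)}{213 - 167}}{-47250 + 5587} = \frac{47943 + 4 \cdot \frac{1}{46} \cdot 35}{-41663} = \left(47943 + 4 \cdot \frac{1}{46} \cdot 35\right) \left(- \frac{1}{41663}\right) = \left(47943 + \frac{70}{23}\right) \left(- \frac{1}{41663}\right) = \frac{1102759}{23} \left(- \frac{1}{41663}\right) = - \frac{1102759}{958249}$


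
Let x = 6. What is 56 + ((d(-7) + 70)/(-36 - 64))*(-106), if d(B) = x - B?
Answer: 7199/50 ≈ 143.98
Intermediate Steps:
d(B) = 6 - B
56 + ((d(-7) + 70)/(-36 - 64))*(-106) = 56 + (((6 - 1*(-7)) + 70)/(-36 - 64))*(-106) = 56 + (((6 + 7) + 70)/(-100))*(-106) = 56 + ((13 + 70)*(-1/100))*(-106) = 56 + (83*(-1/100))*(-106) = 56 - 83/100*(-106) = 56 + 4399/50 = 7199/50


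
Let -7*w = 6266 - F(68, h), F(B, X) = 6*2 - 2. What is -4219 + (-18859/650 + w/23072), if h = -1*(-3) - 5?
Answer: -6967974449/1640275 ≈ -4248.1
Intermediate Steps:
h = -2 (h = 3 - 5 = -2)
F(B, X) = 10 (F(B, X) = 12 - 2 = 10)
w = -6256/7 (w = -(6266 - 1*10)/7 = -(6266 - 10)/7 = -⅐*6256 = -6256/7 ≈ -893.71)
-4219 + (-18859/650 + w/23072) = -4219 + (-18859/650 - 6256/7/23072) = -4219 + (-18859*1/650 - 6256/7*1/23072) = -4219 + (-18859/650 - 391/10094) = -4219 - 47654224/1640275 = -6967974449/1640275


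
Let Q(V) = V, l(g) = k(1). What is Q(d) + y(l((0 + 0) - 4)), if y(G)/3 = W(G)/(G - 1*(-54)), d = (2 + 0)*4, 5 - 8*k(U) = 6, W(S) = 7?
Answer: 3616/431 ≈ 8.3898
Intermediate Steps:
k(U) = -⅛ (k(U) = 5/8 - ⅛*6 = 5/8 - ¾ = -⅛)
l(g) = -⅛
d = 8 (d = 2*4 = 8)
y(G) = 21/(54 + G) (y(G) = 3*(7/(G - 1*(-54))) = 3*(7/(G + 54)) = 3*(7/(54 + G)) = 21/(54 + G))
Q(d) + y(l((0 + 0) - 4)) = 8 + 21/(54 - ⅛) = 8 + 21/(431/8) = 8 + 21*(8/431) = 8 + 168/431 = 3616/431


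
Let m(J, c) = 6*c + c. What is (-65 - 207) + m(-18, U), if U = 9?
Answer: -209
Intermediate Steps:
m(J, c) = 7*c
(-65 - 207) + m(-18, U) = (-65 - 207) + 7*9 = -272 + 63 = -209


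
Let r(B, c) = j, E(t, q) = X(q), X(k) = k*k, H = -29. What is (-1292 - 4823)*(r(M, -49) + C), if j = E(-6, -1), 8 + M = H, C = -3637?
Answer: 22234140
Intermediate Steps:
M = -37 (M = -8 - 29 = -37)
X(k) = k**2
E(t, q) = q**2
j = 1 (j = (-1)**2 = 1)
r(B, c) = 1
(-1292 - 4823)*(r(M, -49) + C) = (-1292 - 4823)*(1 - 3637) = -6115*(-3636) = 22234140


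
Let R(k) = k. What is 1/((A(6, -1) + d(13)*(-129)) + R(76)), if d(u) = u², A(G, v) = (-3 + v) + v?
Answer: -1/21730 ≈ -4.6019e-5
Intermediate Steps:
A(G, v) = -3 + 2*v
1/((A(6, -1) + d(13)*(-129)) + R(76)) = 1/(((-3 + 2*(-1)) + 13²*(-129)) + 76) = 1/(((-3 - 2) + 169*(-129)) + 76) = 1/((-5 - 21801) + 76) = 1/(-21806 + 76) = 1/(-21730) = -1/21730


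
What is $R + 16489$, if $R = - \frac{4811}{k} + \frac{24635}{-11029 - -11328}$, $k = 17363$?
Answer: $\frac{6617657893}{399349} \approx 16571.0$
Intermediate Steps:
$R = \frac{32792232}{399349}$ ($R = - \frac{4811}{17363} + \frac{24635}{-11029 - -11328} = \left(-4811\right) \frac{1}{17363} + \frac{24635}{-11029 + 11328} = - \frac{4811}{17363} + \frac{24635}{299} = - \frac{4811}{17363} + 24635 \cdot \frac{1}{299} = - \frac{4811}{17363} + \frac{1895}{23} = \frac{32792232}{399349} \approx 82.114$)
$R + 16489 = \frac{32792232}{399349} + 16489 = \frac{6617657893}{399349}$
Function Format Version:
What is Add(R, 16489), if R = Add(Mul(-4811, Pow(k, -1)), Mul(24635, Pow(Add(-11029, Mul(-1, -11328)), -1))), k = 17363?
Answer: Rational(6617657893, 399349) ≈ 16571.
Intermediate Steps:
R = Rational(32792232, 399349) (R = Add(Mul(-4811, Pow(17363, -1)), Mul(24635, Pow(Add(-11029, Mul(-1, -11328)), -1))) = Add(Mul(-4811, Rational(1, 17363)), Mul(24635, Pow(Add(-11029, 11328), -1))) = Add(Rational(-4811, 17363), Mul(24635, Pow(299, -1))) = Add(Rational(-4811, 17363), Mul(24635, Rational(1, 299))) = Add(Rational(-4811, 17363), Rational(1895, 23)) = Rational(32792232, 399349) ≈ 82.114)
Add(R, 16489) = Add(Rational(32792232, 399349), 16489) = Rational(6617657893, 399349)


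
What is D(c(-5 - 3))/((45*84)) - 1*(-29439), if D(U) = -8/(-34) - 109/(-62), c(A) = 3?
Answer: 117288510781/3984120 ≈ 29439.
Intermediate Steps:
D(U) = 2101/1054 (D(U) = -8*(-1/34) - 109*(-1/62) = 4/17 + 109/62 = 2101/1054)
D(c(-5 - 3))/((45*84)) - 1*(-29439) = 2101/(1054*((45*84))) - 1*(-29439) = (2101/1054)/3780 + 29439 = (2101/1054)*(1/3780) + 29439 = 2101/3984120 + 29439 = 117288510781/3984120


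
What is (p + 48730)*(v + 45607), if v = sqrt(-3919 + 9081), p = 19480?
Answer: 3110853470 + 68210*sqrt(5162) ≈ 3.1158e+9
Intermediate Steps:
v = sqrt(5162) ≈ 71.847
(p + 48730)*(v + 45607) = (19480 + 48730)*(sqrt(5162) + 45607) = 68210*(45607 + sqrt(5162)) = 3110853470 + 68210*sqrt(5162)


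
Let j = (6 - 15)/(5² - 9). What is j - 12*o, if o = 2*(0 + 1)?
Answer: -393/16 ≈ -24.563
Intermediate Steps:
j = -9/16 (j = -9/(25 - 9) = -9/16 ≈ -0.56250)
o = 2 (o = 2*1 = 2)
j - 12*o = -9/16 - 12*2 = -9/16 - 24 = -393/16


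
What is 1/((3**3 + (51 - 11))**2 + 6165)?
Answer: 1/10654 ≈ 9.3861e-5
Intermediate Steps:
1/((3**3 + (51 - 11))**2 + 6165) = 1/((27 + 40)**2 + 6165) = 1/(67**2 + 6165) = 1/(4489 + 6165) = 1/10654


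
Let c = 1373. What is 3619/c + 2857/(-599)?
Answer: -1754880/822427 ≈ -2.1338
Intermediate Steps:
3619/c + 2857/(-599) = 3619/1373 + 2857/(-599) = 3619*(1/1373) + 2857*(-1/599) = 3619/1373 - 2857/599 = -1754880/822427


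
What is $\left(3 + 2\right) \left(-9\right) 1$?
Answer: $-45$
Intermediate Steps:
$\left(3 + 2\right) \left(-9\right) 1 = 5 \left(-9\right) 1 = \left(-45\right) 1 = -45$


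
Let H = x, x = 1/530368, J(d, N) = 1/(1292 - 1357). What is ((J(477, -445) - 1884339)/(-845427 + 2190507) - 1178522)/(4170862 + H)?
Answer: -6831042825512121056/24175452875403719175 ≈ -0.28256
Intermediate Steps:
J(d, N) = -1/65 (J(d, N) = 1/(-65) = -1/65)
x = 1/530368 ≈ 1.8855e-6
H = 1/530368 ≈ 1.8855e-6
((J(477, -445) - 1884339)/(-845427 + 2190507) - 1178522)/(4170862 + H) = ((-1/65 - 1884339)/(-845427 + 2190507) - 1178522)/(4170862 + 1/530368) = (-122482036/65/1345080 - 1178522)/(2212091737217/530368) = (-122482036/65*1/1345080 - 1178522)*(530368/2212091737217) = (-30620509/21857550 - 1178522)*(530368/2212091737217) = -25759634161609/21857550*530368/2212091737217 = -6831042825512121056/24175452875403719175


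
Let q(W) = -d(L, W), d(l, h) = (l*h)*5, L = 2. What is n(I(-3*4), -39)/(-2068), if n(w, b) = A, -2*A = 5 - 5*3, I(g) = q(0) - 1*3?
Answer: -5/2068 ≈ -0.0024178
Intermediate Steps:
d(l, h) = 5*h*l (d(l, h) = (h*l)*5 = 5*h*l)
q(W) = -10*W (q(W) = -5*W*2 = -10*W)
I(g) = -3 (I(g) = -10*0 - 1*3 = 0 - 3 = -3)
A = 5 (A = -(5 - 5*3)/2 = -(5 - 15)/2 = -½*(-10) = 5)
n(w, b) = 5
n(I(-3*4), -39)/(-2068) = 5/(-2068) = 5*(-1/2068) = -5/2068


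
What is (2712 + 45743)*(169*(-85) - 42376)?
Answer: -2749385155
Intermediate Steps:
(2712 + 45743)*(169*(-85) - 42376) = 48455*(-14365 - 42376) = 48455*(-56741) = -2749385155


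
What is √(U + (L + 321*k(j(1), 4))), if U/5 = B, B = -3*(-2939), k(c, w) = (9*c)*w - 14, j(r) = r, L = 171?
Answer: 3*√5702 ≈ 226.53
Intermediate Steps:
k(c, w) = -14 + 9*c*w (k(c, w) = 9*c*w - 14 = -14 + 9*c*w)
B = 8817
U = 44085 (U = 5*8817 = 44085)
√(U + (L + 321*k(j(1), 4))) = √(44085 + (171 + 321*(-14 + 9*1*4))) = √(44085 + (171 + 321*(-14 + 36))) = √(44085 + (171 + 321*22)) = √(44085 + (171 + 7062)) = √(44085 + 7233) = √51318 = 3*√5702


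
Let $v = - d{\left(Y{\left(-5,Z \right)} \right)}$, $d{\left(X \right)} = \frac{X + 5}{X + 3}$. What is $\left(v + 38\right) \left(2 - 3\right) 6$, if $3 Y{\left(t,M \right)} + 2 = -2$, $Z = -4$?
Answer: $- \frac{1074}{5} \approx -214.8$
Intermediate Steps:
$Y{\left(t,M \right)} = - \frac{4}{3}$ ($Y{\left(t,M \right)} = - \frac{2}{3} + \frac{1}{3} \left(-2\right) = - \frac{2}{3} - \frac{2}{3} = - \frac{4}{3}$)
$d{\left(X \right)} = \frac{5 + X}{3 + X}$
$v = - \frac{11}{5}$ ($v = - \frac{5 - \frac{4}{3}}{3 - \frac{4}{3}} = - \frac{11}{\frac{5}{3} \cdot 3} = - \frac{3 \cdot 11}{5 \cdot 3} = \left(-1\right) \frac{11}{5} = - \frac{11}{5} \approx -2.2$)
$\left(v + 38\right) \left(2 - 3\right) 6 = \left(- \frac{11}{5} + 38\right) \left(2 - 3\right) 6 = \frac{179 \left(\left(-1\right) 6\right)}{5} = \frac{179}{5} \left(-6\right) = - \frac{1074}{5}$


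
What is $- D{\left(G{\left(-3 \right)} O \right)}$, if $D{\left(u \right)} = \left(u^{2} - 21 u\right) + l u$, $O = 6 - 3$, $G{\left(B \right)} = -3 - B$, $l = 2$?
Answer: $0$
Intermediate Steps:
$O = 3$ ($O = 6 - 3 = 3$)
$D{\left(u \right)} = u^{2} - 19 u$ ($D{\left(u \right)} = \left(u^{2} - 21 u\right) + 2 u = u^{2} - 19 u$)
$- D{\left(G{\left(-3 \right)} O \right)} = - \left(-3 - -3\right) 3 \left(-19 + \left(-3 - -3\right) 3\right) = - \left(-3 + 3\right) 3 \left(-19 + \left(-3 + 3\right) 3\right) = - 0 \cdot 3 \left(-19 + 0 \cdot 3\right) = - 0 \left(-19 + 0\right) = - 0 \left(-19\right) = \left(-1\right) 0 = 0$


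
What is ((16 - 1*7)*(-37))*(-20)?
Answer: 6660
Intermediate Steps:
((16 - 1*7)*(-37))*(-20) = ((16 - 7)*(-37))*(-20) = (9*(-37))*(-20) = -333*(-20) = 6660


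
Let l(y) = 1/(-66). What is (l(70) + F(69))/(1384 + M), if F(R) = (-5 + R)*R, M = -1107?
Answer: 291455/18282 ≈ 15.942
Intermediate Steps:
l(y) = -1/66
F(R) = R*(-5 + R)
(l(70) + F(69))/(1384 + M) = (-1/66 + 69*(-5 + 69))/(1384 - 1107) = (-1/66 + 69*64)/277 = (-1/66 + 4416)*(1/277) = (291455/66)*(1/277) = 291455/18282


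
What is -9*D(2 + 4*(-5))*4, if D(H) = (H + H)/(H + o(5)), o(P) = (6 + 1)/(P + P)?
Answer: -12960/173 ≈ -74.913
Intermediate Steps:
o(P) = 7/(2*P) (o(P) = 7/((2*P)) = 7*(1/(2*P)) = 7/(2*P))
D(H) = 2*H/(7/10 + H) (D(H) = (H + H)/(H + (7/2)/5) = (2*H)/(H + (7/2)*(1/5)) = (2*H)/(H + 7/10) = (2*H)/(7/10 + H) = 2*H/(7/10 + H))
-9*D(2 + 4*(-5))*4 = -180*(2 + 4*(-5))/(7 + 10*(2 + 4*(-5)))*4 = -180*(2 - 20)/(7 + 10*(2 - 20))*4 = -180*(-18)/(7 + 10*(-18))*4 = -180*(-18)/(7 - 180)*4 = -180*(-18)/(-173)*4 = -180*(-18)*(-1)/173*4 = -9*360/173*4 = -3240/173*4 = -12960/173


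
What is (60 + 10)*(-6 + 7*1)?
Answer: 70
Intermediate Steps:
(60 + 10)*(-6 + 7*1) = 70*(-6 + 7) = 70*1 = 70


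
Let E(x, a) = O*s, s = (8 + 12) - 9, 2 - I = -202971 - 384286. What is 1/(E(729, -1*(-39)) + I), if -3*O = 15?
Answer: 1/587204 ≈ 1.7030e-6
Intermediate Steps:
I = 587259 (I = 2 - (-202971 - 384286) = 2 - 1*(-587257) = 2 + 587257 = 587259)
s = 11 (s = 20 - 9 = 11)
O = -5 (O = -1/3*15 = -5)
E(x, a) = -55 (E(x, a) = -5*11 = -55)
1/(E(729, -1*(-39)) + I) = 1/(-55 + 587259) = 1/587204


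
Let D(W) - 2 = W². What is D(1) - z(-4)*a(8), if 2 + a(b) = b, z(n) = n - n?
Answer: 3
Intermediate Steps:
z(n) = 0
a(b) = -2 + b
D(W) = 2 + W²
D(1) - z(-4)*a(8) = (2 + 1²) - 0*(-2 + 8) = (2 + 1) - 0*6 = 3 - 1*0 = 3 + 0 = 3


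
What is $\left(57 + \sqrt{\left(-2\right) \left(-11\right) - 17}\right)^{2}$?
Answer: $\left(57 + \sqrt{5}\right)^{2} \approx 3508.9$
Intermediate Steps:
$\left(57 + \sqrt{\left(-2\right) \left(-11\right) - 17}\right)^{2} = \left(57 + \sqrt{22 - 17}\right)^{2} = \left(57 + \sqrt{5}\right)^{2}$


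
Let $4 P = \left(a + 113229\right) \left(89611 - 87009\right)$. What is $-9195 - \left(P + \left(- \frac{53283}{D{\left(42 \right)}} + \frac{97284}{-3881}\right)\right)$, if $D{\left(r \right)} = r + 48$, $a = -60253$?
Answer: $- \frac{4013279914729}{116430} \approx -3.4469 \cdot 10^{7}$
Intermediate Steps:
$D{\left(r \right)} = 48 + r$
$P = 34460888$ ($P = \frac{\left(-60253 + 113229\right) \left(89611 - 87009\right)}{4} = \frac{52976 \cdot 2602}{4} = \frac{1}{4} \cdot 137843552 = 34460888$)
$-9195 - \left(P + \left(- \frac{53283}{D{\left(42 \right)}} + \frac{97284}{-3881}\right)\right) = -9195 - \left(34460888 + \left(- \frac{53283}{48 + 42} + \frac{97284}{-3881}\right)\right) = -9195 - \left(34460888 + \left(- \frac{53283}{90} + 97284 \left(- \frac{1}{3881}\right)\right)\right) = -9195 - \left(34460888 - \frac{71848961}{116430}\right) = -9195 - \frac{4012209340879}{116430} = - \frac{4013279914729}{116430}$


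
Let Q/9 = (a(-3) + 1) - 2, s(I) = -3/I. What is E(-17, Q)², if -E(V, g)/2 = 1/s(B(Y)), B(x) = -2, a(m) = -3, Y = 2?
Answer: 16/9 ≈ 1.7778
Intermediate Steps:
Q = -36 (Q = 9*((-3 + 1) - 2) = 9*(-2 - 2) = 9*(-4) = -36)
E(V, g) = -4/3 (E(V, g) = -2/((-3/(-2))) = -2/((-3*(-½))) = -2/3/2 = -2*⅔ = -4/3)
E(-17, Q)² = (-4/3)² = 16/9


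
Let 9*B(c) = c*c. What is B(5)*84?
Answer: 700/3 ≈ 233.33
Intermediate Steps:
B(c) = c**2/9 (B(c) = (c*c)/9 = c**2/9)
B(5)*84 = ((1/9)*5**2)*84 = ((1/9)*25)*84 = (25/9)*84 = 700/3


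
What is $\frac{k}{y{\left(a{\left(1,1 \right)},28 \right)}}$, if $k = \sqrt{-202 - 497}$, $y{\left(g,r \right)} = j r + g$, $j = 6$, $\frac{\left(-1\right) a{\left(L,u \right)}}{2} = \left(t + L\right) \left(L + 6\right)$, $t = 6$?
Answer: $\frac{i \sqrt{699}}{70} \approx 0.37769 i$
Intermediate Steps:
$a{\left(L,u \right)} = - 2 \left(6 + L\right)^{2}$ ($a{\left(L,u \right)} = - 2 \left(6 + L\right) \left(L + 6\right) = - 2 \left(6 + L\right) \left(6 + L\right) = - 2 \left(6 + L\right)^{2}$)
$y{\left(g,r \right)} = g + 6 r$ ($y{\left(g,r \right)} = 6 r + g = g + 6 r$)
$k = i \sqrt{699}$ ($k = \sqrt{-699} = i \sqrt{699} \approx 26.439 i$)
$\frac{k}{y{\left(a{\left(1,1 \right)},28 \right)}} = \frac{i \sqrt{699}}{\left(-72 - 24 - 2 \cdot 1^{2}\right) + 6 \cdot 28} = \frac{i \sqrt{699}}{\left(-72 - 24 - 2\right) + 168} = \frac{i \sqrt{699}}{-98 + 168} = \frac{i \sqrt{699}}{70}$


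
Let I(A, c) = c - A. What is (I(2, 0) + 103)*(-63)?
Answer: -6363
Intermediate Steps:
(I(2, 0) + 103)*(-63) = ((0 - 1*2) + 103)*(-63) = ((0 - 2) + 103)*(-63) = (-2 + 103)*(-63) = 101*(-63) = -6363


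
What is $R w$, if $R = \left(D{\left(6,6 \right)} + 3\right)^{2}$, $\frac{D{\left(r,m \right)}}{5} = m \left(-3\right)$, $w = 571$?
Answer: $4321899$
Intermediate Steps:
$D{\left(r,m \right)} = - 15 m$ ($D{\left(r,m \right)} = 5 m \left(-3\right) = 5 \left(- 3 m\right) = - 15 m$)
$R = 7569$ ($R = \left(\left(-15\right) 6 + 3\right)^{2} = \left(-90 + 3\right)^{2} = \left(-87\right)^{2} = 7569$)
$R w = 7569 \cdot 571 = 4321899$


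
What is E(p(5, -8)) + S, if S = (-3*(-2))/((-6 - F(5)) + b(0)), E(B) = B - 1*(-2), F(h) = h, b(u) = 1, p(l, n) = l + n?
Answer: -8/5 ≈ -1.6000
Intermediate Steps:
E(B) = 2 + B (E(B) = B + 2 = 2 + B)
S = -3/5 (S = (-3*(-2))/((-6 - 1*5) + 1) = 6/((-6 - 5) + 1) = 6/(-11 + 1) = 6/(-10) = 6*(-1/10) = -3/5 ≈ -0.60000)
E(p(5, -8)) + S = (2 + (5 - 8)) - 3/5 = (2 - 3) - 3/5 = -1 - 3/5 = -8/5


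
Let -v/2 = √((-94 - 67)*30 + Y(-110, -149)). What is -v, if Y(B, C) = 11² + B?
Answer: 2*I*√4819 ≈ 138.84*I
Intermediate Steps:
Y(B, C) = 121 + B
v = -2*I*√4819 (v = -2*√((-94 - 67)*30 + (121 - 110)) = -2*√(-161*30 + 11) = -2*√(-4830 + 11) = -2*I*√4819 ≈ -138.84*I)
-v = -(-2)*I*√4819 = 2*I*√4819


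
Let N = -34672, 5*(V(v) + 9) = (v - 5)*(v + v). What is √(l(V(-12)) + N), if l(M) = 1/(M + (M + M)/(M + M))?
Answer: 3*I*√32607077/92 ≈ 186.2*I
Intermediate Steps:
V(v) = -9 + 2*v*(-5 + v)/5 (V(v) = -9 + ((v - 5)*(v + v))/5 = -9 + ((-5 + v)*(2*v))/5 = -9 + (2*v*(-5 + v))/5 = -9 + 2*v*(-5 + v)/5)
l(M) = 1/(1 + M) (l(M) = 1/(M + (2*M)/((2*M))) = 1/(M + (2*M)*(1/(2*M))) = 1/(M + 1) = 1/(1 + M))
√(l(V(-12)) + N) = √(1/(1 + (-9 - 2*(-12) + (⅖)*(-12)²)) - 34672) = √(1/(1 + (-9 + 24 + (⅖)*144)) - 34672) = √(1/(1 + (-9 + 24 + 288/5)) - 34672) = √(1/(1 + 363/5) - 34672) = √(1/(368/5) - 34672) = √(5/368 - 34672) = √(-12759291/368) = 3*I*√32607077/92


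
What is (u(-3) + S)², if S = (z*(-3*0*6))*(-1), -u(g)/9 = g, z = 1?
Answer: 729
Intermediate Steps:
u(g) = -9*g
S = 0 (S = (1*(-3*0*6))*(-1) = (1*(0*6))*(-1) = (1*0)*(-1) = 0*(-1) = 0)
(u(-3) + S)² = (-9*(-3) + 0)² = (27 + 0)² = 27² = 729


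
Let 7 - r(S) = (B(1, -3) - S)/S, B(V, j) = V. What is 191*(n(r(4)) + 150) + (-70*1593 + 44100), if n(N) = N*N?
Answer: -436609/16 ≈ -27288.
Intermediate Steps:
r(S) = 7 - (1 - S)/S
n(N) = N**2
191*(n(r(4)) + 150) + (-70*1593 + 44100) = 191*((8 - 1/4)**2 + 150) + (-70*1593 + 44100) = 191*((8 - 1*1/4)**2 + 150) + (-111510 + 44100) = 191*((8 - 1/4)**2 + 150) - 67410 = 191*((31/4)**2 + 150) - 67410 = 191*(961/16 + 150) - 67410 = 191*(3361/16) - 67410 = 641951/16 - 67410 = -436609/16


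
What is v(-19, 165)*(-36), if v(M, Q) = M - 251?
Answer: 9720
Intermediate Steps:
v(M, Q) = -251 + M
v(-19, 165)*(-36) = (-251 - 19)*(-36) = -270*(-36) = 9720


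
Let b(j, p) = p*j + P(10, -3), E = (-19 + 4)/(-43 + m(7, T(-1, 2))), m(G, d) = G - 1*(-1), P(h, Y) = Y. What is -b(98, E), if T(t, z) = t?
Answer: -39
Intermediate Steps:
m(G, d) = 1 + G (m(G, d) = G + 1 = 1 + G)
E = 3/7 (E = (-19 + 4)/(-43 + (1 + 7)) = -15/(-43 + 8) = -15/(-35) = -15*(-1/35) = 3/7 ≈ 0.42857)
b(j, p) = -3 + j*p (b(j, p) = p*j - 3 = j*p - 3 = -3 + j*p)
-b(98, E) = -(-3 + 98*(3/7)) = -(-3 + 42) = -1*39 = -39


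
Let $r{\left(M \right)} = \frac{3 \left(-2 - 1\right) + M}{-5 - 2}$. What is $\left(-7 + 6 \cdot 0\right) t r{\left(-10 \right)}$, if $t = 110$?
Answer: $-2090$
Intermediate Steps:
$r{\left(M \right)} = \frac{9}{7} - \frac{M}{7}$ ($r{\left(M \right)} = \frac{3 \left(-3\right) + M}{-7} = \left(-9 + M\right) \left(- \frac{1}{7}\right) = \frac{9}{7} - \frac{M}{7}$)
$\left(-7 + 6 \cdot 0\right) t r{\left(-10 \right)} = \left(-7 + 6 \cdot 0\right) 110 \left(\frac{9}{7} - - \frac{10}{7}\right) = \left(-7 + 0\right) 110 \left(\frac{9}{7} + \frac{10}{7}\right) = \left(-7\right) 110 \cdot \frac{19}{7} = \left(-770\right) \frac{19}{7} = -2090$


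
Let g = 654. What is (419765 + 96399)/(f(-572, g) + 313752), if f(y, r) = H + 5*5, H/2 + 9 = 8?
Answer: 46924/28525 ≈ 1.6450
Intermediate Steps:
H = -2 (H = -18 + 2*8 = -18 + 16 = -2)
f(y, r) = 23 (f(y, r) = -2 + 5*5 = -2 + 25 = 23)
(419765 + 96399)/(f(-572, g) + 313752) = (419765 + 96399)/(23 + 313752) = 516164/313775 = 516164*(1/313775) = 46924/28525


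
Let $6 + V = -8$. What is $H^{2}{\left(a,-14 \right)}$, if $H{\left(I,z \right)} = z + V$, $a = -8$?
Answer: $784$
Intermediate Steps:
$V = -14$ ($V = -6 - 8 = -14$)
$H{\left(I,z \right)} = -14 + z$ ($H{\left(I,z \right)} = z - 14 = -14 + z$)
$H^{2}{\left(a,-14 \right)} = \left(-14 - 14\right)^{2} = \left(-28\right)^{2} = 784$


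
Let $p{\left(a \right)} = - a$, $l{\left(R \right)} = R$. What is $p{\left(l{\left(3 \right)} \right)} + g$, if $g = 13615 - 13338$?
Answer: $274$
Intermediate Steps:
$g = 277$
$p{\left(l{\left(3 \right)} \right)} + g = \left(-1\right) 3 + 277 = -3 + 277 = 274$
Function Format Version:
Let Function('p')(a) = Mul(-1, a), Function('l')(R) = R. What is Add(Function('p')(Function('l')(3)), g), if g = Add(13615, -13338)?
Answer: 274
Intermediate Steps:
g = 277
Add(Function('p')(Function('l')(3)), g) = Add(Mul(-1, 3), 277) = Add(-3, 277) = 274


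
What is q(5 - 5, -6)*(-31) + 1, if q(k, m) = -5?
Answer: 156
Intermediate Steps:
q(5 - 5, -6)*(-31) + 1 = -5*(-31) + 1 = 155 + 1 = 156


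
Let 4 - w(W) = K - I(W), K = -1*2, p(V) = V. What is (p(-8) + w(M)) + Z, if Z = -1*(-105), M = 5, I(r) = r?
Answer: 108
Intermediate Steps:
K = -2
Z = 105
w(W) = 6 + W (w(W) = 4 - (-2 - W) = 4 + (2 + W) = 6 + W)
(p(-8) + w(M)) + Z = (-8 + (6 + 5)) + 105 = (-8 + 11) + 105 = 3 + 105 = 108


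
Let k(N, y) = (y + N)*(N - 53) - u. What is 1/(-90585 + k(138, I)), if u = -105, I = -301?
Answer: -1/104335 ≈ -9.5845e-6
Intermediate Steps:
k(N, y) = 105 + (-53 + N)*(N + y) (k(N, y) = (y + N)*(N - 53) - 1*(-105) = (N + y)*(-53 + N) + 105 = (-53 + N)*(N + y) + 105 = 105 + (-53 + N)*(N + y))
1/(-90585 + k(138, I)) = 1/(-90585 + (105 + 138² - 53*138 - 53*(-301) + 138*(-301))) = 1/(-90585 + (105 + 19044 - 7314 + 15953 - 41538)) = 1/(-90585 - 13750) = 1/(-104335) = -1/104335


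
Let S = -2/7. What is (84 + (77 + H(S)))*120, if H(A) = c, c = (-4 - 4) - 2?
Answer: 18120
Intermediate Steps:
S = -2/7 (S = -2*1/7 = -2/7 ≈ -0.28571)
c = -10 (c = -8 - 2 = -10)
H(A) = -10
(84 + (77 + H(S)))*120 = (84 + (77 - 10))*120 = (84 + 67)*120 = 151*120 = 18120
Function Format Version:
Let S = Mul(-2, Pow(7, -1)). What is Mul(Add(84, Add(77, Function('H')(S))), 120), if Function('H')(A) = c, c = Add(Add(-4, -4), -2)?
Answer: 18120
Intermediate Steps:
S = Rational(-2, 7) (S = Mul(-2, Rational(1, 7)) = Rational(-2, 7) ≈ -0.28571)
c = -10 (c = Add(-8, -2) = -10)
Function('H')(A) = -10
Mul(Add(84, Add(77, Function('H')(S))), 120) = Mul(Add(84, Add(77, -10)), 120) = Mul(Add(84, 67), 120) = Mul(151, 120) = 18120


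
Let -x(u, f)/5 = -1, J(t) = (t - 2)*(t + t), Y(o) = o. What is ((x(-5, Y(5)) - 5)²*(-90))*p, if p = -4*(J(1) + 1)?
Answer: 0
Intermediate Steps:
J(t) = 2*t*(-2 + t) (J(t) = (-2 + t)*(2*t) = 2*t*(-2 + t))
x(u, f) = 5 (x(u, f) = -5*(-1) = 5)
p = 4 (p = -4*(2*1*(-2 + 1) + 1) = -4*(2*1*(-1) + 1) = -4*(-2 + 1) = -4*(-1) = 4)
((x(-5, Y(5)) - 5)²*(-90))*p = ((5 - 5)²*(-90))*4 = (0²*(-90))*4 = (0*(-90))*4 = 0*4 = 0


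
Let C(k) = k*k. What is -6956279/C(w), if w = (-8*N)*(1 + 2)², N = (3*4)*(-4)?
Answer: -6956279/11943936 ≈ -0.58241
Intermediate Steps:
N = -48 (N = 12*(-4) = -48)
w = 3456 (w = (-8*(-48))*(1 + 2)² = 384*3² = 384*9 = 3456)
C(k) = k²
-6956279/C(w) = -6956279/(3456²) = -6956279/11943936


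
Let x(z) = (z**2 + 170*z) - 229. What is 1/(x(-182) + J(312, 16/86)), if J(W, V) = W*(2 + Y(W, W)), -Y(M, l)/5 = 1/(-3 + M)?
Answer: 103/265117 ≈ 0.00038851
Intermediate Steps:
Y(M, l) = -5/(-3 + M)
x(z) = -229 + z**2 + 170*z
J(W, V) = W*(2 - 5/(-3 + W))
1/(x(-182) + J(312, 16/86)) = 1/((-229 + (-182)**2 + 170*(-182)) + 312*(-11 + 2*312)/(-3 + 312)) = 1/((-229 + 33124 - 30940) + 312*(-11 + 624)/309) = 1/(1955 + 312*(1/309)*613) = 1/(1955 + 63752/103) = 1/(265117/103) = 103/265117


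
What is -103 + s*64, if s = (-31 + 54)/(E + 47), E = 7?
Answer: -2045/27 ≈ -75.741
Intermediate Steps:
s = 23/54 (s = (-31 + 54)/(7 + 47) = 23/54 ≈ 0.42593)
-103 + s*64 = -103 + (23/54)*64 = -103 + 736/27 = -2045/27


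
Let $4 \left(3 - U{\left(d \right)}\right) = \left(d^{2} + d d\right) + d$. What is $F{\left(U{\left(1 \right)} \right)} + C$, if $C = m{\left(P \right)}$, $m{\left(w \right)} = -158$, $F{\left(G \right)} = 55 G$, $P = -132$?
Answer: $- \frac{137}{4} \approx -34.25$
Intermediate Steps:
$U{\left(d \right)} = 3 - \frac{d^{2}}{2} - \frac{d}{4}$ ($U{\left(d \right)} = 3 - \frac{\left(d^{2} + d d\right) + d}{4} = 3 - \frac{\left(d^{2} + d^{2}\right) + d}{4} = 3 - \frac{2 d^{2} + d}{4} = 3 - \frac{d + 2 d^{2}}{4} = 3 - \left(\frac{d^{2}}{2} + \frac{d}{4}\right) = 3 - \frac{d^{2}}{2} - \frac{d}{4}$)
$C = -158$
$F{\left(U{\left(1 \right)} \right)} + C = 55 \left(3 - \frac{1^{2}}{2} - \frac{1}{4}\right) - 158 = 55 \left(3 - \frac{1}{2} - \frac{1}{4}\right) - 158 = 55 \cdot \frac{9}{4} - 158 = \frac{495}{4} - 158 = - \frac{137}{4}$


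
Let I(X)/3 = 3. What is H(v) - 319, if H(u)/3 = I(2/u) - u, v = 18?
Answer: -346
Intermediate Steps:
I(X) = 9 (I(X) = 3*3 = 9)
H(u) = 27 - 3*u (H(u) = 3*(9 - u) = 27 - 3*u)
H(v) - 319 = (27 - 3*18) - 319 = (27 - 54) - 319 = -27 - 319 = -346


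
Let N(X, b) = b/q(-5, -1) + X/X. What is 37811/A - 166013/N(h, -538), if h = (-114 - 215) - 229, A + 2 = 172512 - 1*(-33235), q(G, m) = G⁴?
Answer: -21347712138568/17899815 ≈ -1.1926e+6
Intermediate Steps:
A = 205745 (A = -2 + (172512 - 1*(-33235)) = -2 + (172512 + 33235) = -2 + 205747 = 205745)
h = -558 (h = -329 - 229 = -558)
N(X, b) = 1 + b/625 (N(X, b) = b/((-5)⁴) + X/X = b/625 + 1 = 1 + b/625)
37811/A - 166013/N(h, -538) = 37811/205745 - 166013/(1 + (1/625)*(-538)) = 37811*(1/205745) - 166013/(1 - 538/625) = 37811/205745 - 166013/87/625 = 37811/205745 - 166013*625/87 = 37811/205745 - 103758125/87 = -21347712138568/17899815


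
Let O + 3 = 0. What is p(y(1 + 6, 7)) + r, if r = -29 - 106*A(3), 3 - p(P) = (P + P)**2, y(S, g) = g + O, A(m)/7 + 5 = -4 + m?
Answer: 4362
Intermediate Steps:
O = -3 (O = -3 + 0 = -3)
A(m) = -63 + 7*m (A(m) = -35 + 7*(-4 + m) = -35 + (-28 + 7*m) = -63 + 7*m)
y(S, g) = -3 + g (y(S, g) = g - 3 = -3 + g)
p(P) = 3 - 4*P**2 (p(P) = 3 - (P + P)**2 = 3 - (2*P)**2 = 3 - 4*P**2)
r = 4423 (r = -29 - 106*(-63 + 7*3) = -29 - 106*(-63 + 21) = -29 - 106*(-42) = -29 + 4452 = 4423)
p(y(1 + 6, 7)) + r = (3 - 4*(-3 + 7)**2) + 4423 = (3 - 4*4**2) + 4423 = (3 - 4*16) + 4423 = (3 - 64) + 4423 = -61 + 4423 = 4362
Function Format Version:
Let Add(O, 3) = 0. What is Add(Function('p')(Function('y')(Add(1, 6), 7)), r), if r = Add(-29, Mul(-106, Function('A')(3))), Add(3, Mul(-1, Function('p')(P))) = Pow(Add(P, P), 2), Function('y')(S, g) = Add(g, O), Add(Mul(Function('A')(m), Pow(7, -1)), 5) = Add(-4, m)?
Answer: 4362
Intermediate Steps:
O = -3 (O = Add(-3, 0) = -3)
Function('A')(m) = Add(-63, Mul(7, m)) (Function('A')(m) = Add(-35, Mul(7, Add(-4, m))) = Add(-35, Add(-28, Mul(7, m))) = Add(-63, Mul(7, m)))
Function('y')(S, g) = Add(-3, g) (Function('y')(S, g) = Add(g, -3) = Add(-3, g))
Function('p')(P) = Add(3, Mul(-4, Pow(P, 2))) (Function('p')(P) = Add(3, Mul(-1, Pow(Add(P, P), 2))) = Add(3, Mul(-1, Pow(Mul(2, P), 2))) = Add(3, Mul(-1, Mul(4, Pow(P, 2)))) = Add(3, Mul(-4, Pow(P, 2))))
r = 4423 (r = Add(-29, Mul(-106, Add(-63, Mul(7, 3)))) = Add(-29, Mul(-106, Add(-63, 21))) = Add(-29, Mul(-106, -42)) = Add(-29, 4452) = 4423)
Add(Function('p')(Function('y')(Add(1, 6), 7)), r) = Add(Add(3, Mul(-4, Pow(Add(-3, 7), 2))), 4423) = Add(Add(3, Mul(-4, Pow(4, 2))), 4423) = Add(Add(3, Mul(-4, 16)), 4423) = Add(Add(3, -64), 4423) = Add(-61, 4423) = 4362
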